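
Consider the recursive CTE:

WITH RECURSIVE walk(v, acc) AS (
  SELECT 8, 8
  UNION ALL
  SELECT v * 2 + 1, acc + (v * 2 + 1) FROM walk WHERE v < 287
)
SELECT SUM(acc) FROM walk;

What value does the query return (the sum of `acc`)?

1059

Base: v=8, acc=8.
Iteration 1: 8 < 287 holds -> v = 8 * 2 + 1 = 17, acc = 8 + 17 = 25.
Iteration 2: 17 < 287 holds -> v = 17 * 2 + 1 = 35, acc = 25 + 35 = 60.
Iteration 3: 35 < 287 holds -> v = 35 * 2 + 1 = 71, acc = 60 + 71 = 131.
Iteration 4: 71 < 287 holds -> v = 71 * 2 + 1 = 143, acc = 131 + 143 = 274.
Iteration 5: 143 < 287 holds -> v = 143 * 2 + 1 = 287, acc = 274 + 287 = 561.
Iteration 6: 287 < 287 fails; recursion stops.
SUM(acc) = 8 + 25 + 60 + 131 + 274 + 561 = 1059.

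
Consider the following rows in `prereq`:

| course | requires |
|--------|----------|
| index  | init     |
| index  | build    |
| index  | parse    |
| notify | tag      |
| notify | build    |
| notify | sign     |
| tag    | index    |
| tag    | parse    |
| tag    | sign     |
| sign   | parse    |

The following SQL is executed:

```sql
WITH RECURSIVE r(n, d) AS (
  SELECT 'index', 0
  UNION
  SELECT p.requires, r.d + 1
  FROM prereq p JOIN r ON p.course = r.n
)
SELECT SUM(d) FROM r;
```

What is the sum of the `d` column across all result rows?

3

Base: (index, d=0).
Iteration 1: edges from {index} -> (build, d=1), (init, d=1), (parse, d=1).
Iteration 2: no outgoing edges from {build,init,parse}; recursion stops.
SUM(d) = 0 + 1 + 1 + 1 = 3.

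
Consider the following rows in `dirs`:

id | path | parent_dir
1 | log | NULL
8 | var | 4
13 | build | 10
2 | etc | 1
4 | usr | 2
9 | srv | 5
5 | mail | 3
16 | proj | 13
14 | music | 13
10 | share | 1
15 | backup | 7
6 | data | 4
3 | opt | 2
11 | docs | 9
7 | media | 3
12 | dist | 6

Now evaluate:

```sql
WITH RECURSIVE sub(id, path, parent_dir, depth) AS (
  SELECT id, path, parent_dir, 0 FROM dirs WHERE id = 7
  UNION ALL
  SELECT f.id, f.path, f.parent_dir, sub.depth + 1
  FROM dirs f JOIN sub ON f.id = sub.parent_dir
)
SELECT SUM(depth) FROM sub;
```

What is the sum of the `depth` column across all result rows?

6

Base: id=7 (media), parent_dir=3, depth 0.
Iteration 1: join on id=3 -> opt (id 3, parent_dir=2, depth 1).
Iteration 2: join on id=2 -> etc (id 2, parent_dir=1, depth 2).
Iteration 3: join on id=1 -> log (id 1, parent_dir=NULL, depth 3).
Iteration 4: parent_dir is NULL; no match; recursion stops.
SUM(depth) = 0 + 1 + 2 + 3 = 6.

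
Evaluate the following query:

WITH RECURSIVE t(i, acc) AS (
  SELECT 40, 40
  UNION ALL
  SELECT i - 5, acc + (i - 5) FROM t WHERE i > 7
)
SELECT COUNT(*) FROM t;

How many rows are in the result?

8

Base: i=40, acc=40.
Iteration 1: 40 > 7 holds -> i = 40 - 5 = 35, acc = 40 + 35 = 75.
Iteration 2: 35 > 7 holds -> i = 35 - 5 = 30, acc = 75 + 30 = 105.
Iteration 3: 30 > 7 holds -> i = 30 - 5 = 25, acc = 105 + 25 = 130.
Iteration 4: 25 > 7 holds -> i = 25 - 5 = 20, acc = 130 + 20 = 150.
Iteration 5: 20 > 7 holds -> i = 20 - 5 = 15, acc = 150 + 15 = 165.
Iteration 6: 15 > 7 holds -> i = 15 - 5 = 10, acc = 165 + 10 = 175.
Iteration 7: 10 > 7 holds -> i = 10 - 5 = 5, acc = 175 + 5 = 180.
Iteration 8: 5 > 7 fails; recursion stops.
Total rows emitted: 8.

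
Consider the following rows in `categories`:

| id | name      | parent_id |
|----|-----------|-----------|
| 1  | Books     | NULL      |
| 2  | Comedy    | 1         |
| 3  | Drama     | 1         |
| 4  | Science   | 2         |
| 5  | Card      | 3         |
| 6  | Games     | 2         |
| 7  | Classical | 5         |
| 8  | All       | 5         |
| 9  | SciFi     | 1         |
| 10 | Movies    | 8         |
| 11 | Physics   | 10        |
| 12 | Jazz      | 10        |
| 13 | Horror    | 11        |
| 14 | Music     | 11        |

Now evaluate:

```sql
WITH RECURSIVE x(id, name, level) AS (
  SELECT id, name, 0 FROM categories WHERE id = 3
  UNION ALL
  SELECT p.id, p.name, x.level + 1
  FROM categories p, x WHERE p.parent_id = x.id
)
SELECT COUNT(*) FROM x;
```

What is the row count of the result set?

Base: id=3 (Drama) at level 0.
Iteration 1: rows with parent_id in {3} -> Card (id 5, level 1).
Iteration 2: rows with parent_id in {5} -> Classical (id 7, level 2), All (id 8, level 2).
Iteration 3: rows with parent_id in {7,8} -> Movies (id 10, level 3).
Iteration 4: rows with parent_id in {10} -> Physics (id 11, level 4), Jazz (id 12, level 4).
Iteration 5: rows with parent_id in {11,12} -> Horror (id 13, level 5), Music (id 14, level 5).
Iteration 6: no rows with parent_id in {13,14}; recursion stops.
Total rows emitted: 9.

9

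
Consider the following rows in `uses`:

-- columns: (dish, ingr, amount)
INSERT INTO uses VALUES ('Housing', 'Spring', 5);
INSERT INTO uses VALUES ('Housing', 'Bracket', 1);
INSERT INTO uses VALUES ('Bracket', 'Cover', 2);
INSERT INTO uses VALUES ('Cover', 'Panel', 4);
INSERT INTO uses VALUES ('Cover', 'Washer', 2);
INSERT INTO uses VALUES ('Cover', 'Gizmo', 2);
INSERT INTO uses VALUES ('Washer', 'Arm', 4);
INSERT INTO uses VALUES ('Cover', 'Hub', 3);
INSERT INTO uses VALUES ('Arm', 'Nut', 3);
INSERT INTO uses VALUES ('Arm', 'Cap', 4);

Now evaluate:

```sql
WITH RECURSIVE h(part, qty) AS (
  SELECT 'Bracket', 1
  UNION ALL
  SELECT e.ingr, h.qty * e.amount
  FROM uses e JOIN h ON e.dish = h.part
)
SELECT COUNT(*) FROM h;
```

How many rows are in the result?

Base: (Bracket, qty=1).
Iteration 1: components of {Bracket} -> Cover = 1*2 = 2.
Iteration 2: components of {Cover} -> Gizmo = 2*2 = 4, Hub = 2*3 = 6, Panel = 2*4 = 8, Washer = 2*2 = 4.
Iteration 3: components of {Gizmo,Hub,Panel,Washer} -> Arm = 4*4 = 16.
Iteration 4: components of {Arm} -> Cap = 16*4 = 64, Nut = 16*3 = 48.
Iteration 5: no further components; recursion stops.
Total rows emitted: 9.

9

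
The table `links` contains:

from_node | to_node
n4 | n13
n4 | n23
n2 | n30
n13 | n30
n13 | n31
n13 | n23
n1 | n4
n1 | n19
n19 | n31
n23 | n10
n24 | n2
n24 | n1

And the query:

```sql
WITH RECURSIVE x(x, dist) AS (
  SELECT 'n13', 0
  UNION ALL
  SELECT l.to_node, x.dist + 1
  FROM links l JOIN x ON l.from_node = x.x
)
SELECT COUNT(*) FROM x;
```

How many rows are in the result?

5

Base: (n13, dist=0).
Iteration 1: edges from {n13} -> (n23, dist=1), (n30, dist=1), (n31, dist=1).
Iteration 2: edges from {n23,n30,n31} -> (n10, dist=2).
Iteration 3: no outgoing edges from {n10}; recursion stops.
Total rows emitted: 5.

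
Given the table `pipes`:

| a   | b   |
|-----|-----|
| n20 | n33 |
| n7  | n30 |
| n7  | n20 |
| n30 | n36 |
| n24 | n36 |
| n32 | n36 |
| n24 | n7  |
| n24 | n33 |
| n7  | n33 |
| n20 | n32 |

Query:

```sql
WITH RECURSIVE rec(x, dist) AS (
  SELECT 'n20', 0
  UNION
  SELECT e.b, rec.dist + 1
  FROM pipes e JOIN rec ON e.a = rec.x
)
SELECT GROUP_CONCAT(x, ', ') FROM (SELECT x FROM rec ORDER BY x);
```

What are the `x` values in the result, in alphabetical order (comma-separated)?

n20, n32, n33, n36

Base: (n20, dist=0).
Iteration 1: edges from {n20} -> (n32, dist=1), (n33, dist=1).
Iteration 2: edges from {n32,n33} -> (n36, dist=2).
Iteration 3: no outgoing edges from {n36}; recursion stops.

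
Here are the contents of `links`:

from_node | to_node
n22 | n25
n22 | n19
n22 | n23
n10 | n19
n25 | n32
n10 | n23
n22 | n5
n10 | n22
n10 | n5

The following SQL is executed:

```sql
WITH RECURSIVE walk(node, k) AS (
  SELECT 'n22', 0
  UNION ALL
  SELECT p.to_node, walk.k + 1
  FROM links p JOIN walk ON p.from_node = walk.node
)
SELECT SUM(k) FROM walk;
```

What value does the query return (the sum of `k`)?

6

Base: (n22, k=0).
Iteration 1: edges from {n22} -> (n19, k=1), (n23, k=1), (n25, k=1), (n5, k=1).
Iteration 2: edges from {n19,n23,n25,n5} -> (n32, k=2).
Iteration 3: no outgoing edges from {n32}; recursion stops.
SUM(k) = 0 + 1 + 1 + 1 + 1 + 2 = 6.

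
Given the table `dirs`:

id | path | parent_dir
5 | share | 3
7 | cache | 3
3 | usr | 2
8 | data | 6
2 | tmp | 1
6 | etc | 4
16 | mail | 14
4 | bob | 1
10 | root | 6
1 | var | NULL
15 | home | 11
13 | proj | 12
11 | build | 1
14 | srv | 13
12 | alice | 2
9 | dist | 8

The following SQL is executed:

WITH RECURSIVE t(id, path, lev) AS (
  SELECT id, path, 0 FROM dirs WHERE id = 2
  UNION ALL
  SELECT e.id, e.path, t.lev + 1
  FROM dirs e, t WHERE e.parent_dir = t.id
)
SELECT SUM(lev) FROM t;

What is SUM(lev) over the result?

15

Base: id=2 (tmp) at lev 0.
Iteration 1: rows with parent_dir in {2} -> usr (id 3, lev 1), alice (id 12, lev 1).
Iteration 2: rows with parent_dir in {3,12} -> share (id 5, lev 2), cache (id 7, lev 2), proj (id 13, lev 2).
Iteration 3: rows with parent_dir in {5,7,13} -> srv (id 14, lev 3).
Iteration 4: rows with parent_dir in {14} -> mail (id 16, lev 4).
Iteration 5: no rows with parent_dir in {16}; recursion stops.
SUM(lev) = 0 + 1 + 1 + 2 + 2 + 2 + 3 + 4 = 15.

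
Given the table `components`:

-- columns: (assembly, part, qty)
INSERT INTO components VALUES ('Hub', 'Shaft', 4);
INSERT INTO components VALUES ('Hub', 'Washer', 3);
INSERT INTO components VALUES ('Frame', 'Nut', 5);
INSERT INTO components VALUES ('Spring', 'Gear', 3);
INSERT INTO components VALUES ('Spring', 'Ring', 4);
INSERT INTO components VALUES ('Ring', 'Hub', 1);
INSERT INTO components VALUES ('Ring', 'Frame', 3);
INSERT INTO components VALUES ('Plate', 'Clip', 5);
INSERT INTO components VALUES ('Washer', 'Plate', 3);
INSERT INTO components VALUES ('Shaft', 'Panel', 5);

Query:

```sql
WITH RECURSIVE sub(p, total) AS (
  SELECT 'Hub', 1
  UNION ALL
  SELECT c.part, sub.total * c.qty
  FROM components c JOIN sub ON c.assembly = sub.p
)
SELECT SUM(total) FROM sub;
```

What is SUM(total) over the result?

82

Base: (Hub, total=1).
Iteration 1: components of {Hub} -> Shaft = 1*4 = 4, Washer = 1*3 = 3.
Iteration 2: components of {Shaft,Washer} -> Panel = 4*5 = 20, Plate = 3*3 = 9.
Iteration 3: components of {Panel,Plate} -> Clip = 9*5 = 45.
Iteration 4: no further components; recursion stops.
SUM(total) = 1 + 4 + 3 + 20 + 9 + 45 = 82.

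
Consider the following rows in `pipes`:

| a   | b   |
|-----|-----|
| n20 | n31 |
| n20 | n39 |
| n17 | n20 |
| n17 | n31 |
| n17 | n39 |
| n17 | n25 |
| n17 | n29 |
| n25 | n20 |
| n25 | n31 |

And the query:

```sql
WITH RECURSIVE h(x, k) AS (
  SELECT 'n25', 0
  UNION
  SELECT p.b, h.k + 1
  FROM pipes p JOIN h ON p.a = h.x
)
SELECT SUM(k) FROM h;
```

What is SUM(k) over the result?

Base: (n25, k=0).
Iteration 1: edges from {n25} -> (n20, k=1), (n31, k=1).
Iteration 2: edges from {n20,n31} -> (n31, k=2), (n39, k=2).
Iteration 3: no outgoing edges from {n31,n39}; recursion stops.
SUM(k) = 0 + 1 + 1 + 2 + 2 = 6.

6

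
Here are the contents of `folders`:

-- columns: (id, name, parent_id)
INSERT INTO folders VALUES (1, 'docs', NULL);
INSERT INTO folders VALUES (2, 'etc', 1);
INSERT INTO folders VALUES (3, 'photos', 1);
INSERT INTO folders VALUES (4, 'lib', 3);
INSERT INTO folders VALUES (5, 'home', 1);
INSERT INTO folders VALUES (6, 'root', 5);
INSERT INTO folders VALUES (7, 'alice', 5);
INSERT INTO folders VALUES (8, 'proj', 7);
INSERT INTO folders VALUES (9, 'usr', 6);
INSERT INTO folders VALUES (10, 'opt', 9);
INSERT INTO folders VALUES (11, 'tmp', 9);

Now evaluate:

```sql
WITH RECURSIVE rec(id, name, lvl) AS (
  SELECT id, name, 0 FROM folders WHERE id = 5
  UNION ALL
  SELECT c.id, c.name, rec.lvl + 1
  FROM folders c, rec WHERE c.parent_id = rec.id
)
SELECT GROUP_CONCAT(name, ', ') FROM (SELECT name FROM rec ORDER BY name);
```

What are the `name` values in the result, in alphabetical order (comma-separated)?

Base: id=5 (home) at lvl 0.
Iteration 1: rows with parent_id in {5} -> root (id 6, lvl 1), alice (id 7, lvl 1).
Iteration 2: rows with parent_id in {6,7} -> proj (id 8, lvl 2), usr (id 9, lvl 2).
Iteration 3: rows with parent_id in {8,9} -> opt (id 10, lvl 3), tmp (id 11, lvl 3).
Iteration 4: no rows with parent_id in {10,11}; recursion stops.

alice, home, opt, proj, root, tmp, usr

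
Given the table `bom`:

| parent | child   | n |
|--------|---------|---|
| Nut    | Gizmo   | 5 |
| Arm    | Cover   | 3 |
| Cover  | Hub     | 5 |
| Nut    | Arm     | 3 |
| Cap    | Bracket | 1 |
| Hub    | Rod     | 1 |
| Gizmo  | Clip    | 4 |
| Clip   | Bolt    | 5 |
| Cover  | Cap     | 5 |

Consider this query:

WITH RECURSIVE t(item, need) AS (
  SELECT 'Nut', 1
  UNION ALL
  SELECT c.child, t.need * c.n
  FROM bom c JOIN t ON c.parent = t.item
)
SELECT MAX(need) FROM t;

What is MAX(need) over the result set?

100

Base: (Nut, need=1).
Iteration 1: components of {Nut} -> Arm = 1*3 = 3, Gizmo = 1*5 = 5.
Iteration 2: components of {Arm,Gizmo} -> Clip = 5*4 = 20, Cover = 3*3 = 9.
Iteration 3: components of {Clip,Cover} -> Bolt = 20*5 = 100, Cap = 9*5 = 45, Hub = 9*5 = 45.
Iteration 4: components of {Bolt,Cap,Hub} -> Bracket = 45*1 = 45, Rod = 45*1 = 45.
Iteration 5: no further components; recursion stops.
need values: 1, 5, 3, 20, 9, 100, 45, 45, 45, 45; the maximum is 100.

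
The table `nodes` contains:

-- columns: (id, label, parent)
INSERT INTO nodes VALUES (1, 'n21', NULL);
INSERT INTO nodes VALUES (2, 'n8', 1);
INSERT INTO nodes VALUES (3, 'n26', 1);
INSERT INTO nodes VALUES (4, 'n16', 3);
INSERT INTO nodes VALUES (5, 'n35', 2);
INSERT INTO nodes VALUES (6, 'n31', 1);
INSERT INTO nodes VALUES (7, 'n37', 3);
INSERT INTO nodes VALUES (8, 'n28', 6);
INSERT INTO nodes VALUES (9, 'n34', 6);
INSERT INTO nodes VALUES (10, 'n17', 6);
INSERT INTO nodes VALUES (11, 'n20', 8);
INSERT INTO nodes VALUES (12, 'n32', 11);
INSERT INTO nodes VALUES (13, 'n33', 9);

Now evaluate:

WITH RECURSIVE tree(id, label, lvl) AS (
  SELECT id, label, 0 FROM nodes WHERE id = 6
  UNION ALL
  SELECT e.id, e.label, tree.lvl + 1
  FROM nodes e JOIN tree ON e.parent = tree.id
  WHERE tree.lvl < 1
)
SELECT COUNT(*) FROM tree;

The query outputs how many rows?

4

Base: id=6 (n31) at lvl 0.
Iteration 1: rows with parent in {6} -> n28 (id 8, lvl 1), n34 (id 9, lvl 1), n17 (id 10, lvl 1).
Iteration 2: lvl < 1 fails for all current rows; recursion stops.
Total rows emitted: 4.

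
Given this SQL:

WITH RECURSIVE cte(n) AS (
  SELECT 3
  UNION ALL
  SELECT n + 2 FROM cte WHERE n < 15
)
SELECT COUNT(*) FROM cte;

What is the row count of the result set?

7

Base: n=3.
Iteration 1: 3 < 15 holds -> n = 3 + 2 = 5.
Iteration 2: 5 < 15 holds -> n = 5 + 2 = 7.
Iteration 3: 7 < 15 holds -> n = 7 + 2 = 9.
Iteration 4: 9 < 15 holds -> n = 9 + 2 = 11.
Iteration 5: 11 < 15 holds -> n = 11 + 2 = 13.
Iteration 6: 13 < 15 holds -> n = 13 + 2 = 15.
Iteration 7: 15 < 15 fails; recursion stops.
Total rows emitted: 7.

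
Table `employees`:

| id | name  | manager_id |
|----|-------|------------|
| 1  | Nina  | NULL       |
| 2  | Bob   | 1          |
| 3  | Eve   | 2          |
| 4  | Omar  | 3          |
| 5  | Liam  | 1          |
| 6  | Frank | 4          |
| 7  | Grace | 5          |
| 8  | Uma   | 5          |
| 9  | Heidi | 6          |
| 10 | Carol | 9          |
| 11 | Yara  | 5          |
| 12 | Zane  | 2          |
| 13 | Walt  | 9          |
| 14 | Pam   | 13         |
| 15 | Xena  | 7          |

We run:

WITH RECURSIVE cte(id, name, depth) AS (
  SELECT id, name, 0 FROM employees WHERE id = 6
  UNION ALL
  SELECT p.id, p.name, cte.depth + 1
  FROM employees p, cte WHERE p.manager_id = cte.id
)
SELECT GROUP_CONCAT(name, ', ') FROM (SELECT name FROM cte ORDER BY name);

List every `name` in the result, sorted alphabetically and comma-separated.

Carol, Frank, Heidi, Pam, Walt

Base: id=6 (Frank) at depth 0.
Iteration 1: rows with manager_id in {6} -> Heidi (id 9, depth 1).
Iteration 2: rows with manager_id in {9} -> Carol (id 10, depth 2), Walt (id 13, depth 2).
Iteration 3: rows with manager_id in {10,13} -> Pam (id 14, depth 3).
Iteration 4: no rows with manager_id in {14}; recursion stops.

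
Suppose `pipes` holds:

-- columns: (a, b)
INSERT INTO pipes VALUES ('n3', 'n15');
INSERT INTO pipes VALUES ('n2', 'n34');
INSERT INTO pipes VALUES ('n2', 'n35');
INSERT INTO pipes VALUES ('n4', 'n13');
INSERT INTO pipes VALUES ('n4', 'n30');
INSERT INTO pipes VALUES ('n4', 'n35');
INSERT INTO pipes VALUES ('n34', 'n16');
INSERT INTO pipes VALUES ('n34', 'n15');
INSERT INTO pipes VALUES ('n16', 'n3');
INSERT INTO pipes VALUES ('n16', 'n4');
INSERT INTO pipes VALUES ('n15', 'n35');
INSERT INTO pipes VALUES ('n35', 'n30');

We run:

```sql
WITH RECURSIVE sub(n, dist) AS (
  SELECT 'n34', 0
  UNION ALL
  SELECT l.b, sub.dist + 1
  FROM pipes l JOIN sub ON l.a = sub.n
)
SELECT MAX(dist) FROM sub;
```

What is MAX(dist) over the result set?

5

Base: (n34, dist=0).
Iteration 1: edges from {n34} -> (n15, dist=1), (n16, dist=1).
Iteration 2: edges from {n15,n16} -> (n3, dist=2), (n35, dist=2), (n4, dist=2).
Iteration 3: edges from {n3,n35,n4} -> (n13, dist=3), (n15, dist=3), (n30, dist=3) x2, (n35, dist=3). [UNION ALL keeps all 5 new rows, including repeats]
Iteration 4: edges from {n13,n15,n30,n35} -> (n30, dist=4), (n35, dist=4).
Iteration 5: edges from {n30,n35} -> (n30, dist=5).
Iteration 6: no outgoing edges from {n30}; recursion stops.
dist values: 0, 1, 1, 2, 2, 2, 3, 3, 3, 3, 3, 4, 4, 5; the maximum is 5.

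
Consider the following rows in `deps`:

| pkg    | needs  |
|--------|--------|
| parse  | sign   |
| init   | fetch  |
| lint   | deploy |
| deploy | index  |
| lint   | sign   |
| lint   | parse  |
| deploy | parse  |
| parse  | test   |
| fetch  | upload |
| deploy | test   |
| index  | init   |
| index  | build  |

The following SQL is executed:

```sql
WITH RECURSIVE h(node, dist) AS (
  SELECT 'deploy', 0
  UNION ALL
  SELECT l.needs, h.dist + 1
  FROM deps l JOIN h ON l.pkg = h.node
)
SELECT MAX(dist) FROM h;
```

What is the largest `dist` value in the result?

4

Base: (deploy, dist=0).
Iteration 1: edges from {deploy} -> (index, dist=1), (parse, dist=1), (test, dist=1).
Iteration 2: edges from {index,parse,test} -> (build, dist=2), (init, dist=2), (sign, dist=2), (test, dist=2).
Iteration 3: edges from {build,init,sign,test} -> (fetch, dist=3).
Iteration 4: edges from {fetch} -> (upload, dist=4).
Iteration 5: no outgoing edges from {upload}; recursion stops.
dist values: 0, 1, 1, 1, 2, 2, 2, 2, 3, 4; the maximum is 4.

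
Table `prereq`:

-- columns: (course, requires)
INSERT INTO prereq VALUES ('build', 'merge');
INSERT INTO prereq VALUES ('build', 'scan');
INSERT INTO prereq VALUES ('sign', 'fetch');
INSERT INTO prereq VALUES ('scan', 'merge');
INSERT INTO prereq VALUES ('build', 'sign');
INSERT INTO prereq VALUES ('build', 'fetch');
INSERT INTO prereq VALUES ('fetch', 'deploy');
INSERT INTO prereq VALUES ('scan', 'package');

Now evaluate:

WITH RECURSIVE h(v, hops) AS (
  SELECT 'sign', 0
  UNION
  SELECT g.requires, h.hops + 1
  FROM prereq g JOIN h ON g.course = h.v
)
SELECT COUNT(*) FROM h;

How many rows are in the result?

3

Base: (sign, hops=0).
Iteration 1: edges from {sign} -> (fetch, hops=1).
Iteration 2: edges from {fetch} -> (deploy, hops=2).
Iteration 3: no outgoing edges from {deploy}; recursion stops.
Total rows emitted: 3.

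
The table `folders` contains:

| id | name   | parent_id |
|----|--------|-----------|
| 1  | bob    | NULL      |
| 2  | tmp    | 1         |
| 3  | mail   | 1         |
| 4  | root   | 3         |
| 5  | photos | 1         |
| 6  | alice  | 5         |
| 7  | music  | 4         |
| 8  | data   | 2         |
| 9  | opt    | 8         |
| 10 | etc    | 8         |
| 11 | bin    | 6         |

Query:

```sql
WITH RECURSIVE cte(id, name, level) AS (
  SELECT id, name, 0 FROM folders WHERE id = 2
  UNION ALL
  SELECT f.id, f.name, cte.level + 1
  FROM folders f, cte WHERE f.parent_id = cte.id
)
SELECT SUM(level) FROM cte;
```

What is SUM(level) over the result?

Base: id=2 (tmp) at level 0.
Iteration 1: rows with parent_id in {2} -> data (id 8, level 1).
Iteration 2: rows with parent_id in {8} -> opt (id 9, level 2), etc (id 10, level 2).
Iteration 3: no rows with parent_id in {9,10}; recursion stops.
SUM(level) = 0 + 1 + 2 + 2 = 5.

5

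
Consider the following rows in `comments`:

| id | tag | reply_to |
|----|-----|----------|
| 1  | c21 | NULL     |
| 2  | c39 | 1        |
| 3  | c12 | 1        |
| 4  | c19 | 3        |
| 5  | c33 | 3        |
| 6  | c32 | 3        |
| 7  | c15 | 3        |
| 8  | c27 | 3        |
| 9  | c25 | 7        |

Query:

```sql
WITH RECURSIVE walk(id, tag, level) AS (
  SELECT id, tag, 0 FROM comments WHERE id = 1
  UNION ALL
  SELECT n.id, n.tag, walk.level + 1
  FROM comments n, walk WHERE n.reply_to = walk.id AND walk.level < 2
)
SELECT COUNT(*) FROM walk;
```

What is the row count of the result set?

8

Base: id=1 (c21) at level 0.
Iteration 1: rows with reply_to in {1} -> c39 (id 2, level 1), c12 (id 3, level 1).
Iteration 2: rows with reply_to in {2,3} -> c19 (id 4, level 2), c33 (id 5, level 2), c32 (id 6, level 2), c15 (id 7, level 2), c27 (id 8, level 2).
Iteration 3: level < 2 fails for all current rows; recursion stops.
Total rows emitted: 8.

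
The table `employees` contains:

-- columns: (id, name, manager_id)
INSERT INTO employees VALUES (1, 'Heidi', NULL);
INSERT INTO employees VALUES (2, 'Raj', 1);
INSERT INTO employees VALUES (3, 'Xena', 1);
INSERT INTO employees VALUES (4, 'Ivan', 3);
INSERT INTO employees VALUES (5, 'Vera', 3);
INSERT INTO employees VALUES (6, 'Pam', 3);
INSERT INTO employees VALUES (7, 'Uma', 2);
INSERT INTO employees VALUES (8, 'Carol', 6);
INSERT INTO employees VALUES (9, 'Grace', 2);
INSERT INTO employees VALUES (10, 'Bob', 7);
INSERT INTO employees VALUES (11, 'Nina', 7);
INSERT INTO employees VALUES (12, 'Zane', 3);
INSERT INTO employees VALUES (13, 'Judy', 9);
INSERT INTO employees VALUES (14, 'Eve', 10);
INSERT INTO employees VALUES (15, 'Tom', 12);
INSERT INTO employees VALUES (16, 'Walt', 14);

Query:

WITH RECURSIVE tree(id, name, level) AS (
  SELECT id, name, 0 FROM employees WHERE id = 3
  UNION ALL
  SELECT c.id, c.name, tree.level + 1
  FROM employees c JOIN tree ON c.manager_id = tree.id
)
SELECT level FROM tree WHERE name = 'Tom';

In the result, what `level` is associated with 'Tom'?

2

Base: id=3 (Xena) at level 0.
Iteration 1: rows with manager_id in {3} -> Ivan (id 4, level 1), Vera (id 5, level 1), Pam (id 6, level 1), Zane (id 12, level 1).
Iteration 2: rows with manager_id in {4,5,6,12} -> Carol (id 8, level 2), Tom (id 15, level 2).
Iteration 3: no rows with manager_id in {8,15}; recursion stops.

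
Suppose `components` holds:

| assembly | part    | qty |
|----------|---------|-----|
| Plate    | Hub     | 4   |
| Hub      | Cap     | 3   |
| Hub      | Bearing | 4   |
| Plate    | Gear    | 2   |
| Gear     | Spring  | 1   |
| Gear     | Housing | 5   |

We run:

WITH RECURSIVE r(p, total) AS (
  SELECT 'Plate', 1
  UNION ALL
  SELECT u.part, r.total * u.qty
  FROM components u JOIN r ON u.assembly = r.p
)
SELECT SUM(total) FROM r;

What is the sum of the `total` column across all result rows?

Base: (Plate, total=1).
Iteration 1: components of {Plate} -> Gear = 1*2 = 2, Hub = 1*4 = 4.
Iteration 2: components of {Gear,Hub} -> Bearing = 4*4 = 16, Cap = 4*3 = 12, Housing = 2*5 = 10, Spring = 2*1 = 2.
Iteration 3: no further components; recursion stops.
SUM(total) = 1 + 4 + 2 + 12 + 16 + 2 + 10 = 47.

47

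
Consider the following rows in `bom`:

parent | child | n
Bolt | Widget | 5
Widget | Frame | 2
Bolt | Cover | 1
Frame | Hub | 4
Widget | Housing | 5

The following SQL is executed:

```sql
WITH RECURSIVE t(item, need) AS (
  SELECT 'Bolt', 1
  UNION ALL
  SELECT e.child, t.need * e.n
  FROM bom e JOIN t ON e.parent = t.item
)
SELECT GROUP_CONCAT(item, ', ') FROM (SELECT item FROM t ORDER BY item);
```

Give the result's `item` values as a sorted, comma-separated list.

Base: (Bolt, need=1).
Iteration 1: components of {Bolt} -> Cover = 1*1 = 1, Widget = 1*5 = 5.
Iteration 2: components of {Cover,Widget} -> Frame = 5*2 = 10, Housing = 5*5 = 25.
Iteration 3: components of {Frame,Housing} -> Hub = 10*4 = 40.
Iteration 4: no further components; recursion stops.

Bolt, Cover, Frame, Housing, Hub, Widget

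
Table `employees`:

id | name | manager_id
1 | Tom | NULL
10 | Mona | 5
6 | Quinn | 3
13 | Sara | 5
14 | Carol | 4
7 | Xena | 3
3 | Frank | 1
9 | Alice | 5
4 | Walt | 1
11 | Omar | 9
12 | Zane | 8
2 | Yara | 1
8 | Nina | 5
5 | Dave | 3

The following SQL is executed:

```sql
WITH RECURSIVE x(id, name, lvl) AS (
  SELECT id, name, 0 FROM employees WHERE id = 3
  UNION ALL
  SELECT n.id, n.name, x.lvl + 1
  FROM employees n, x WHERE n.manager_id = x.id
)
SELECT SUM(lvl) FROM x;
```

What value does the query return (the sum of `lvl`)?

17

Base: id=3 (Frank) at lvl 0.
Iteration 1: rows with manager_id in {3} -> Dave (id 5, lvl 1), Quinn (id 6, lvl 1), Xena (id 7, lvl 1).
Iteration 2: rows with manager_id in {5,6,7} -> Nina (id 8, lvl 2), Alice (id 9, lvl 2), Mona (id 10, lvl 2), Sara (id 13, lvl 2).
Iteration 3: rows with manager_id in {8,9,10,13} -> Omar (id 11, lvl 3), Zane (id 12, lvl 3).
Iteration 4: no rows with manager_id in {11,12}; recursion stops.
SUM(lvl) = 0 + 1 + 1 + 1 + 2 + 2 + 2 + 2 + 3 + 3 = 17.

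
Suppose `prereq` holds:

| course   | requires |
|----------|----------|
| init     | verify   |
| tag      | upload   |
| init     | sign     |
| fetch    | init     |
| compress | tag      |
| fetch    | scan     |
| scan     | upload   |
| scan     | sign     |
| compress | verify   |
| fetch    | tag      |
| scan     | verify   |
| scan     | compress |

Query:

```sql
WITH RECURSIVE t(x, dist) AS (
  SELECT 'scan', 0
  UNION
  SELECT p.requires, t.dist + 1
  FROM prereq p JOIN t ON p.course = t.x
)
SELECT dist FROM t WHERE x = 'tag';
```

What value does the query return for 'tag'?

2

Base: (scan, dist=0).
Iteration 1: edges from {scan} -> (compress, dist=1), (sign, dist=1), (upload, dist=1), (verify, dist=1).
Iteration 2: edges from {compress,sign,upload,verify} -> (tag, dist=2), (verify, dist=2).
Iteration 3: edges from {tag,verify} -> (upload, dist=3).
Iteration 4: no outgoing edges from {upload}; recursion stops.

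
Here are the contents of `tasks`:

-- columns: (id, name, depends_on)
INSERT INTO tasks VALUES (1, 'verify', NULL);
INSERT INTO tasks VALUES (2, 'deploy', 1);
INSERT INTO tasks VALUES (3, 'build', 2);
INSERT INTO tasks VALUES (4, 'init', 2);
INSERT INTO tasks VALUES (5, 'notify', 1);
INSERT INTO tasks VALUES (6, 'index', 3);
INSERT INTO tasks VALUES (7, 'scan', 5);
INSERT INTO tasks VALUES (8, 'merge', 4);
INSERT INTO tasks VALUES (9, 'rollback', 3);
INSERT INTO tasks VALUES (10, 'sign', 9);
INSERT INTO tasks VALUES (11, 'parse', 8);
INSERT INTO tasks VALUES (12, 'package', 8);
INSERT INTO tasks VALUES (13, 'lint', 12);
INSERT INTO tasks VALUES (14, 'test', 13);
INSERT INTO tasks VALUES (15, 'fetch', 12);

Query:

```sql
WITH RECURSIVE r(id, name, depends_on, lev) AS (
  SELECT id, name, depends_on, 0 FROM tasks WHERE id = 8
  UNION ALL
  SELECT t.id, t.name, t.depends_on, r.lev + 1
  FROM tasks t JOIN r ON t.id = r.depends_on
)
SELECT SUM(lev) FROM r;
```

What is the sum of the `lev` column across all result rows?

Base: id=8 (merge), depends_on=4, lev 0.
Iteration 1: join on id=4 -> init (id 4, depends_on=2, lev 1).
Iteration 2: join on id=2 -> deploy (id 2, depends_on=1, lev 2).
Iteration 3: join on id=1 -> verify (id 1, depends_on=NULL, lev 3).
Iteration 4: depends_on is NULL; no match; recursion stops.
SUM(lev) = 0 + 1 + 2 + 3 = 6.

6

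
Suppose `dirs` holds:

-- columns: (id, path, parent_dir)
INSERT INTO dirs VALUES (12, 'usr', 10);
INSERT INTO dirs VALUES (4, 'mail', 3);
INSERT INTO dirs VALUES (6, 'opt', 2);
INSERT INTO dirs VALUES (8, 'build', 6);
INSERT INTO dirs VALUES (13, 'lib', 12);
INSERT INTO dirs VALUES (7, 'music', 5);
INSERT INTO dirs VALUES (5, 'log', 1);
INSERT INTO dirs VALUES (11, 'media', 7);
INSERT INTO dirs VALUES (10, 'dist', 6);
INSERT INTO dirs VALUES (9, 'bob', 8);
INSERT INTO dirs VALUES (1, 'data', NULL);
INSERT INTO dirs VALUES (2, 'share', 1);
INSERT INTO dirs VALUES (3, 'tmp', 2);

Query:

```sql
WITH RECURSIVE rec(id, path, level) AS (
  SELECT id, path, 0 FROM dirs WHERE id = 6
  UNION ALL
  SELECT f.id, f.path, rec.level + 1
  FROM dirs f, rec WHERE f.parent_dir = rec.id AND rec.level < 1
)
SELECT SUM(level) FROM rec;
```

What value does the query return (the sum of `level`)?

2

Base: id=6 (opt) at level 0.
Iteration 1: rows with parent_dir in {6} -> build (id 8, level 1), dist (id 10, level 1).
Iteration 2: level < 1 fails for all current rows; recursion stops.
SUM(level) = 0 + 1 + 1 = 2.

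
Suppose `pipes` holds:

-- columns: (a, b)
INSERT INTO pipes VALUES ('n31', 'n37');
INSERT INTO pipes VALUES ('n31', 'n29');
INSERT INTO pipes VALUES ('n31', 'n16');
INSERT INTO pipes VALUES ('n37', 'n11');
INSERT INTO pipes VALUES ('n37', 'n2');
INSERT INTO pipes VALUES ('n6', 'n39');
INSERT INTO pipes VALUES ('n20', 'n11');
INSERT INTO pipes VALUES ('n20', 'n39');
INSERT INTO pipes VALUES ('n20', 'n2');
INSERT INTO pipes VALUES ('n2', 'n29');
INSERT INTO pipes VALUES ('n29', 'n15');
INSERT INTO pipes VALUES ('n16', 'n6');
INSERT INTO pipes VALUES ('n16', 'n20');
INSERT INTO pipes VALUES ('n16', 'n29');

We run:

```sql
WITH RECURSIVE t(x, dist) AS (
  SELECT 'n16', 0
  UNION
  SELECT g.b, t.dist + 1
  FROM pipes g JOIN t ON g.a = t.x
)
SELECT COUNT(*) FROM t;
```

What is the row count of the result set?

Base: (n16, dist=0).
Iteration 1: edges from {n16} -> (n20, dist=1), (n29, dist=1), (n6, dist=1).
Iteration 2: edges from {n20,n29,n6} -> (n11, dist=2), (n15, dist=2), (n2, dist=2), (n39, dist=2). [UNION drops 1 duplicate row(s)]
Iteration 3: edges from {n11,n15,n2,n39} -> (n29, dist=3).
Iteration 4: edges from {n29} -> (n15, dist=4).
Iteration 5: no outgoing edges from {n15}; recursion stops.
Total rows emitted: 10.

10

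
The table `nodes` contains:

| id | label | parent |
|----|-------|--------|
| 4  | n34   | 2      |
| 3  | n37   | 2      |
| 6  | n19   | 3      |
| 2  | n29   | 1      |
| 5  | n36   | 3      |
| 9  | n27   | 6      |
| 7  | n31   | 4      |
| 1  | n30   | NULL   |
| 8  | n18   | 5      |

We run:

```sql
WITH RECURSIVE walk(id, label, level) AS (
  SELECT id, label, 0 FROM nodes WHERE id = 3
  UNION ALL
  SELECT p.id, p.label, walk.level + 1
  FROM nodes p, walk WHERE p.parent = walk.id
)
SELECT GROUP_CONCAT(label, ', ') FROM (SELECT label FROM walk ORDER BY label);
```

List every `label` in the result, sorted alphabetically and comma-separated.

Base: id=3 (n37) at level 0.
Iteration 1: rows with parent in {3} -> n36 (id 5, level 1), n19 (id 6, level 1).
Iteration 2: rows with parent in {5,6} -> n18 (id 8, level 2), n27 (id 9, level 2).
Iteration 3: no rows with parent in {8,9}; recursion stops.

n18, n19, n27, n36, n37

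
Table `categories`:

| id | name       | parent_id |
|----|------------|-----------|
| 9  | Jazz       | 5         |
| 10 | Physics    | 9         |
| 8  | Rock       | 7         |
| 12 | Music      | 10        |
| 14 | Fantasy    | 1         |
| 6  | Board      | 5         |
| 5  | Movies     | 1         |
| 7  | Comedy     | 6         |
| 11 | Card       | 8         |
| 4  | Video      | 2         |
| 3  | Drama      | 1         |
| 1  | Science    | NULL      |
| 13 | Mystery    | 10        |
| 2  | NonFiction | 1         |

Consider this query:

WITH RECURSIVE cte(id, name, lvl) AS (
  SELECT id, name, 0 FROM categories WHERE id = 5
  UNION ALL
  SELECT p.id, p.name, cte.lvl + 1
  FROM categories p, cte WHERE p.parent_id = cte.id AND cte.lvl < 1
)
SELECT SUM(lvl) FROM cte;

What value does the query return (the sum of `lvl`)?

Base: id=5 (Movies) at lvl 0.
Iteration 1: rows with parent_id in {5} -> Board (id 6, lvl 1), Jazz (id 9, lvl 1).
Iteration 2: lvl < 1 fails for all current rows; recursion stops.
SUM(lvl) = 0 + 1 + 1 = 2.

2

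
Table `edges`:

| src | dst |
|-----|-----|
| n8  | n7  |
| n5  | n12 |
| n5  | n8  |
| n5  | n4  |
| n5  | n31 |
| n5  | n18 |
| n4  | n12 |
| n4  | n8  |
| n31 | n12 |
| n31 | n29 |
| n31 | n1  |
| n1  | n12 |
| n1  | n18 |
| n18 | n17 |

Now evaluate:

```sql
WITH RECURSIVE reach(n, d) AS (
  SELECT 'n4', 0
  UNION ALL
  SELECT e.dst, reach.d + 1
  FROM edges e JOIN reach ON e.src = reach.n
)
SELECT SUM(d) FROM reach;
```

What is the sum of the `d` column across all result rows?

Base: (n4, d=0).
Iteration 1: edges from {n4} -> (n12, d=1), (n8, d=1).
Iteration 2: edges from {n12,n8} -> (n7, d=2).
Iteration 3: no outgoing edges from {n7}; recursion stops.
SUM(d) = 0 + 1 + 1 + 2 = 4.

4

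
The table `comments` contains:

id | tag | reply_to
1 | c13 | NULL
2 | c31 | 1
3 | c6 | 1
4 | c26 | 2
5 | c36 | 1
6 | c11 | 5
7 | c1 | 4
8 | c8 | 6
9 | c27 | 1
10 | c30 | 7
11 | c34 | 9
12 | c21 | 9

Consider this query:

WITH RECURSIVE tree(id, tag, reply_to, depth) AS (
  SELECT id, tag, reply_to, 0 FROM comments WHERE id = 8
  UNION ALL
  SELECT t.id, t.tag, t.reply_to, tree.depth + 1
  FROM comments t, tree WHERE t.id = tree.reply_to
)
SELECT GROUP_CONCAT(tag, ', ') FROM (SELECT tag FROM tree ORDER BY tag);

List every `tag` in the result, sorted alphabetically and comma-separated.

Base: id=8 (c8), reply_to=6, depth 0.
Iteration 1: join on id=6 -> c11 (id 6, reply_to=5, depth 1).
Iteration 2: join on id=5 -> c36 (id 5, reply_to=1, depth 2).
Iteration 3: join on id=1 -> c13 (id 1, reply_to=NULL, depth 3).
Iteration 4: reply_to is NULL; no match; recursion stops.

c11, c13, c36, c8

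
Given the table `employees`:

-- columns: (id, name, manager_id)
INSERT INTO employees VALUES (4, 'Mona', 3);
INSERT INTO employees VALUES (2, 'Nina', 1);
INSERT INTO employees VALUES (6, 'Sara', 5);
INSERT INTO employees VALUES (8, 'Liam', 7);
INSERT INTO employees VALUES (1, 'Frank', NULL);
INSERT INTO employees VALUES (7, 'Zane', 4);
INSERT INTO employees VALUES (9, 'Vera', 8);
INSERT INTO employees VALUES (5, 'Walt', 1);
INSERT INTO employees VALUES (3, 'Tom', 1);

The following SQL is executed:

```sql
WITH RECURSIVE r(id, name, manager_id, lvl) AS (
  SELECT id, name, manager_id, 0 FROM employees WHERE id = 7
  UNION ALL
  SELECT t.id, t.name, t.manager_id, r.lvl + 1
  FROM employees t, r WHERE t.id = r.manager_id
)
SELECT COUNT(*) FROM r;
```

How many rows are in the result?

Base: id=7 (Zane), manager_id=4, lvl 0.
Iteration 1: join on id=4 -> Mona (id 4, manager_id=3, lvl 1).
Iteration 2: join on id=3 -> Tom (id 3, manager_id=1, lvl 2).
Iteration 3: join on id=1 -> Frank (id 1, manager_id=NULL, lvl 3).
Iteration 4: manager_id is NULL; no match; recursion stops.
Total rows emitted: 4.

4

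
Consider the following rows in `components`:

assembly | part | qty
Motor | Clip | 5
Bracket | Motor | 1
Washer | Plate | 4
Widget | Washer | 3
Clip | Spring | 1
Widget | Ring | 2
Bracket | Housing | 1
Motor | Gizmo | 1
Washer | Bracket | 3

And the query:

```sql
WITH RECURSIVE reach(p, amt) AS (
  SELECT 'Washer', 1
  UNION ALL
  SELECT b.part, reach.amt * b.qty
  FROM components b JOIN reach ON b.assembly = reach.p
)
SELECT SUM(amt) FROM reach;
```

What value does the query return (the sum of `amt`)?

47

Base: (Washer, amt=1).
Iteration 1: components of {Washer} -> Bracket = 1*3 = 3, Plate = 1*4 = 4.
Iteration 2: components of {Bracket,Plate} -> Housing = 3*1 = 3, Motor = 3*1 = 3.
Iteration 3: components of {Housing,Motor} -> Clip = 3*5 = 15, Gizmo = 3*1 = 3.
Iteration 4: components of {Clip,Gizmo} -> Spring = 15*1 = 15.
Iteration 5: no further components; recursion stops.
SUM(amt) = 1 + 4 + 3 + 3 + 3 + 15 + 3 + 15 = 47.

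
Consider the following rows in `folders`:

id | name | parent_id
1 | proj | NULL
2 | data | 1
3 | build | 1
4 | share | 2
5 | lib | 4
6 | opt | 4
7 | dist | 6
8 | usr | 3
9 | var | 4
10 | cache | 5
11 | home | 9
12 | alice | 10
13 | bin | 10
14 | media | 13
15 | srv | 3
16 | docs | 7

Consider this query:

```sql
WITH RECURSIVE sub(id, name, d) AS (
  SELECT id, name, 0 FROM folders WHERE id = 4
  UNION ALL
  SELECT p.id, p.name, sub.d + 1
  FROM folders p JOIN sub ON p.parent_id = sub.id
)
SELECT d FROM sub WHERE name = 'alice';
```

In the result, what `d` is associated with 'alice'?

Base: id=4 (share) at d 0.
Iteration 1: rows with parent_id in {4} -> lib (id 5, d 1), opt (id 6, d 1), var (id 9, d 1).
Iteration 2: rows with parent_id in {5,6,9} -> dist (id 7, d 2), cache (id 10, d 2), home (id 11, d 2).
Iteration 3: rows with parent_id in {7,10,11} -> alice (id 12, d 3), bin (id 13, d 3), docs (id 16, d 3).
Iteration 4: rows with parent_id in {12,13,16} -> media (id 14, d 4).
Iteration 5: no rows with parent_id in {14}; recursion stops.

3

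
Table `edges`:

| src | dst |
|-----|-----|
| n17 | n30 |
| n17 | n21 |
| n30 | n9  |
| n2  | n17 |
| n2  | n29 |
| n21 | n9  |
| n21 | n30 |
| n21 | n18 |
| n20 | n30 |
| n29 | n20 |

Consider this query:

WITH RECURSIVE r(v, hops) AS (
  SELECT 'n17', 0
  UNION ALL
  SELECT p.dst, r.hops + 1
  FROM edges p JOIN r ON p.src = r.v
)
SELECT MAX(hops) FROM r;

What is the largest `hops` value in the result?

Base: (n17, hops=0).
Iteration 1: edges from {n17} -> (n21, hops=1), (n30, hops=1).
Iteration 2: edges from {n21,n30} -> (n18, hops=2), (n30, hops=2), (n9, hops=2) x2. [UNION ALL keeps all 4 new rows, including repeats]
Iteration 3: edges from {n18,n30,n9} -> (n9, hops=3).
Iteration 4: no outgoing edges from {n9}; recursion stops.
hops values: 0, 1, 1, 2, 2, 2, 2, 3; the maximum is 3.

3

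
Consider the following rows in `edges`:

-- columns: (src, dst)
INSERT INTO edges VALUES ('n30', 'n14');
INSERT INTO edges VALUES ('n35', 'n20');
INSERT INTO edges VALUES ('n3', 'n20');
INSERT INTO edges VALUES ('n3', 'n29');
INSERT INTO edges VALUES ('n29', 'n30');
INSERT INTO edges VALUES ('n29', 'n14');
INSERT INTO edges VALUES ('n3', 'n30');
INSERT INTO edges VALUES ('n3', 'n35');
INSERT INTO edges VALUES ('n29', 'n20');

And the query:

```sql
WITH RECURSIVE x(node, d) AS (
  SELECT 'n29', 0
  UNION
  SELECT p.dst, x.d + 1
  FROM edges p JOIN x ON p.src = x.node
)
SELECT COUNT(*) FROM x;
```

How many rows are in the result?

5

Base: (n29, d=0).
Iteration 1: edges from {n29} -> (n14, d=1), (n20, d=1), (n30, d=1).
Iteration 2: edges from {n14,n20,n30} -> (n14, d=2).
Iteration 3: no outgoing edges from {n14}; recursion stops.
Total rows emitted: 5.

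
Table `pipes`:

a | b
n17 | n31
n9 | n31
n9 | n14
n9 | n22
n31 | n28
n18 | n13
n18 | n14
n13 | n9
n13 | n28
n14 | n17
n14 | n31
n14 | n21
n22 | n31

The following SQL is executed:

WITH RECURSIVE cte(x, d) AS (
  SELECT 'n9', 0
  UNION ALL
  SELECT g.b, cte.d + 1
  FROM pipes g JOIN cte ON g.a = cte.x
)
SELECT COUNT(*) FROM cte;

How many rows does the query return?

Base: (n9, d=0).
Iteration 1: edges from {n9} -> (n14, d=1), (n22, d=1), (n31, d=1).
Iteration 2: edges from {n14,n22,n31} -> (n17, d=2), (n21, d=2), (n28, d=2), (n31, d=2) x2. [UNION ALL keeps all 5 new rows, including repeats]
Iteration 3: edges from {n17,n21,n28,n31} -> (n28, d=3) x2, (n31, d=3). [UNION ALL keeps all 3 new rows, including repeats]
Iteration 4: edges from {n28,n31} -> (n28, d=4).
Iteration 5: no outgoing edges from {n28}; recursion stops.
Total rows emitted: 13.

13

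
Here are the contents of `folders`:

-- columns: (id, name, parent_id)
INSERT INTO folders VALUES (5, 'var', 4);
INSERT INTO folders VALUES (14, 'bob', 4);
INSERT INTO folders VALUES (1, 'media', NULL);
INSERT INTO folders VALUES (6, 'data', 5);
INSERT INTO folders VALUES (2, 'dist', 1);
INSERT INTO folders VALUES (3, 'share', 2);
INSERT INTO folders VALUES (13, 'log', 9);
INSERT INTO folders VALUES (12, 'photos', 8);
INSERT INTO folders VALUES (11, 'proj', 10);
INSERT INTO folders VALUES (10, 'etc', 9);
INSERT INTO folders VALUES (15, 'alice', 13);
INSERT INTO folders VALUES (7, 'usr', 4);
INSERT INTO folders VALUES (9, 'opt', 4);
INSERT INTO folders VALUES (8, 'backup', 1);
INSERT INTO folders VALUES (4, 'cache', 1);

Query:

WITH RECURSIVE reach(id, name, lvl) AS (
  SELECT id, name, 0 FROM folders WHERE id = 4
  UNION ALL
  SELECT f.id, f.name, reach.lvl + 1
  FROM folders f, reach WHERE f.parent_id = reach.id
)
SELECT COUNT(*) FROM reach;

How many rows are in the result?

10

Base: id=4 (cache) at lvl 0.
Iteration 1: rows with parent_id in {4} -> var (id 5, lvl 1), usr (id 7, lvl 1), opt (id 9, lvl 1), bob (id 14, lvl 1).
Iteration 2: rows with parent_id in {5,7,9,14} -> data (id 6, lvl 2), etc (id 10, lvl 2), log (id 13, lvl 2).
Iteration 3: rows with parent_id in {6,10,13} -> proj (id 11, lvl 3), alice (id 15, lvl 3).
Iteration 4: no rows with parent_id in {11,15}; recursion stops.
Total rows emitted: 10.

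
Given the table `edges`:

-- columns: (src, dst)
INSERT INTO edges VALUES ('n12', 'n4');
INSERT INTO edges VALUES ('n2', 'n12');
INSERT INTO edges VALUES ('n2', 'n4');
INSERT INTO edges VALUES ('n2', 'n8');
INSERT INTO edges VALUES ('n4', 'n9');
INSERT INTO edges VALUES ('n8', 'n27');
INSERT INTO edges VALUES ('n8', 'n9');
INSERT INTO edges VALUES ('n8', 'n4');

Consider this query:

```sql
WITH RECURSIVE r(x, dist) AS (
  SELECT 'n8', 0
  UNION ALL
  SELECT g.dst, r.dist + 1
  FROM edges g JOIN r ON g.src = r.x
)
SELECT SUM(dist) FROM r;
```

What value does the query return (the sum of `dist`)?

5

Base: (n8, dist=0).
Iteration 1: edges from {n8} -> (n27, dist=1), (n4, dist=1), (n9, dist=1).
Iteration 2: edges from {n27,n4,n9} -> (n9, dist=2).
Iteration 3: no outgoing edges from {n9}; recursion stops.
SUM(dist) = 0 + 1 + 1 + 1 + 2 = 5.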